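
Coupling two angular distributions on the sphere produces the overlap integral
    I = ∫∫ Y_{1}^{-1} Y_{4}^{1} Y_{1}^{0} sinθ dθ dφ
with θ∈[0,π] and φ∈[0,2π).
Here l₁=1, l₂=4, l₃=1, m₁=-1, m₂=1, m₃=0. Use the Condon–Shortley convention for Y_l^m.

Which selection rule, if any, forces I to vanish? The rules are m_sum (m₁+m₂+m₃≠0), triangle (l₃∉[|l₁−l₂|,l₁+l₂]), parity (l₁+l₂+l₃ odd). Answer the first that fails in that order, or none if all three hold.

triangle

m₁+m₂+m₃ = -1 + 1 + 0 = 0  ✓
triangle: |1−4|=3 ≤ l₃=1 ≤ 1+4=5  ✗
parity: l₁+l₂+l₃ = 6 is even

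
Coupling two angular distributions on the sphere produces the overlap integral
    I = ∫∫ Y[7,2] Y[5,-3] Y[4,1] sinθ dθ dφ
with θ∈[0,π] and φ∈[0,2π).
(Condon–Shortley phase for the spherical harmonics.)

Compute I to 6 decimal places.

Checks pass: Σm=0; 16 even; l₃=4∈[2,12].
(2·7+1)(2·5+1)(2·4+1) = 1485
Δ: 8! 6! 2! / 17! → 1/6126120
sum: t=3:−1/69120 t=4:+1/20736 t=5:−1/69120 = 1/51840
3j²(7 5 4; 0 0 0) = Δ·Π!·Σ² = 280/21879  (sign +1)
sum: t=0:+1/9676800 t=1:−1/241920 t=2:+1/103680 = 163/29030400
3j²(7 5 4; 2 -3 1) = Δ·Π!·Σ² = 26569/2042040  (sign -1)
combine: 4πI² = 1485·280/21879·26569/2042040 = 132845/537251
take √, sign -1: I = -0.14027461

-0.140275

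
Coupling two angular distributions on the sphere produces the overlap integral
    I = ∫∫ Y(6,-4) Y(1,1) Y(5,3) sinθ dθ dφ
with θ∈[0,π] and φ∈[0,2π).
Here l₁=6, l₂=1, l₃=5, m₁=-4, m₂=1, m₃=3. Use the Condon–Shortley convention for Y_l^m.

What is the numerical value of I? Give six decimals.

m-sum 0 ✓  L=12 even ✓  5≤5≤7 ✓
Π(2lᵢ+1) = 13×3×11 = 429
triangle coeff Δ(6,1,5) = 1/858
Σ_t [1,1]: t=1:−1/14400 = -1/14400
(3j)²=6/143 [(6 1 5; 0 0 0)], sign=+1
Σ_t [2,2]: t=2:+1/161280 = 1/161280
(3j)²=15/286 [(6 1 5; -4 1 3)], sign=+1
⇒ 4πI² = 135/143
I = (+1)√(135/143/(4π)) = 0.27409047

0.274090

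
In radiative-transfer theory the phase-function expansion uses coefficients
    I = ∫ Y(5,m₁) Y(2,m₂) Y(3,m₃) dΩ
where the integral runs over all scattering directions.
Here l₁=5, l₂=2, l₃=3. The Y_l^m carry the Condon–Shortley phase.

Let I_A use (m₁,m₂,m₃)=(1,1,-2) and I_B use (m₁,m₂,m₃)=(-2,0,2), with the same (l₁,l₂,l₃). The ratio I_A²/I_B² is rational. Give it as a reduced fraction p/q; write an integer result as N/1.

8/21

l's match ⇒ only the (l;m) 3-j factors differ between A and B.
A: triangle coeff Δ(5,2,3) = 1/2310; Σ_t [3,3]: t=3:−1/720 = -1/720; (3j)²=4/385 [(5 2 3; 1 1 -2)], sign=+1
B: triangle coeff Δ(5,2,3) = 1/2310; Σ_t [2,2]: t=2:+1/480 = 1/480; (3j)²=3/110 [(5 2 3; -2 0 2)], sign=-1
I_A²/I_B² = (4/385)/(3/110) = 8/21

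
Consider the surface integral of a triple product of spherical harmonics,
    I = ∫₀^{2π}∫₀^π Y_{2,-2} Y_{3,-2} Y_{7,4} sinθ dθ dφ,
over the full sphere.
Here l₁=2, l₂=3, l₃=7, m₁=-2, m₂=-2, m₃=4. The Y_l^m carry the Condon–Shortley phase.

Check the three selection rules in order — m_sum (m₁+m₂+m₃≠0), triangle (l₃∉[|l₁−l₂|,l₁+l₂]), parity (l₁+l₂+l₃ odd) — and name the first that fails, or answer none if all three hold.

triangle

m₁+m₂+m₃ = -2 − 2 + 4 = 0  ✓
triangle: |2−3|=1 ≤ l₃=7 ≤ 2+3=5  ✗
parity: l₁+l₂+l₃ = 12 is even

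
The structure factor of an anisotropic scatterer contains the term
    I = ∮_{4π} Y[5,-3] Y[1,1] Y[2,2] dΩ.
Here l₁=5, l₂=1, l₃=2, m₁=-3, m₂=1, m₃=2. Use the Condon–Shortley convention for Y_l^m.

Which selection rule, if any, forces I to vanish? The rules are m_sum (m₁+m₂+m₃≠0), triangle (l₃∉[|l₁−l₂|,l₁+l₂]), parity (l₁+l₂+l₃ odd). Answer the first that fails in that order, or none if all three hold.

Σmᵢ = 0  ✓
l₃∈[|l₁−l₂|,l₁+l₂]=[4,6], have l₃=2  ✗
Σlᵢ = 8 ⇒ even

triangle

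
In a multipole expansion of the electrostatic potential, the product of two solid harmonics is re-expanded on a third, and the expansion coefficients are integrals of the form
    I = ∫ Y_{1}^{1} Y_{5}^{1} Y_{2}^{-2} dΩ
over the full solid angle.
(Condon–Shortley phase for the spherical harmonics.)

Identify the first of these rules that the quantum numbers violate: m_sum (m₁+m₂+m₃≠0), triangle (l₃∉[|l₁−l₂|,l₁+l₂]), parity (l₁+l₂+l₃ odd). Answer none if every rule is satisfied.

triangle

m₁+m₂+m₃ = 1 + 1 − 2 = 0  ✓
triangle: |1−5|=4 ≤ l₃=2 ≤ 1+5=6  ✗
parity: l₁+l₂+l₃ = 8 is even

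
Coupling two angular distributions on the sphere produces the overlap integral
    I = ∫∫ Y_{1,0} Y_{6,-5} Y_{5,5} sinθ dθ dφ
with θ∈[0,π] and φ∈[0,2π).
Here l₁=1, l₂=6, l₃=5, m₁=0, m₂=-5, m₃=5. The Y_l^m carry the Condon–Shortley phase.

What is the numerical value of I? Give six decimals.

-0.135514

Rules hold: Σm=0, L=12 even, 5≤5≤7.
N = 3·13·11 = 429
Δ = 2!·0!·10!/13! = 1/858
Racah Σ t=1..1: t=1:−1/14400 = -1/14400
⇒ 3j(1 6 5; 0 0 0)² = 6/143, sgn +1
Racah Σ t=1..1: t=1:−1/3628800 = -1/3628800
⇒ 3j(1 6 5; 0 -5 5)² = 1/78, sgn -1
4πI² = N·(3j₀)²·(3jₘ)² = 3/13
I = -1·√(0.230769/4π) = -0.13551395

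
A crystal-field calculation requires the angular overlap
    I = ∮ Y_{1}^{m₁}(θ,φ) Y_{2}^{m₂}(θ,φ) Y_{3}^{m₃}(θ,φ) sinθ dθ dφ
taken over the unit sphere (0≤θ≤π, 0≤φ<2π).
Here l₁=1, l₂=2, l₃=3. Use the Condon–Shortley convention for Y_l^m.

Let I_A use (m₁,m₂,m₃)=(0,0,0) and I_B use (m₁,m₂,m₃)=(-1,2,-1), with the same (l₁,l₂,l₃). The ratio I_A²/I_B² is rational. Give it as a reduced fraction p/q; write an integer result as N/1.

9/1

Same 1,2,3: normalisation and zero-m 3j drop out of the ratio.
A: Δ: 0! 2! 4! / 7! → 1/105; sum: t=0:+1/4 = 1/4; 3j²(1 2 3; 0 0 0) = Δ·Π!·Σ² = 3/35  (sign -1)
B: Δ: 0! 2! 4! / 7! → 1/105; sum: t=0:+1/48 = 1/48; 3j²(1 2 3; -1 2 -1) = Δ·Π!·Σ² = 1/105  (sign +1)
I_A²/I_B² = (3/35)/(1/105) = 9/1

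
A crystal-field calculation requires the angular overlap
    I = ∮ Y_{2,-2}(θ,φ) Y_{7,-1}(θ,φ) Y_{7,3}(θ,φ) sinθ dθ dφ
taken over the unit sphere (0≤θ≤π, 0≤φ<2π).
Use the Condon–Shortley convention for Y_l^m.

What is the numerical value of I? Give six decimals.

m-sum 0 ✓  L=16 even ✓  5≤7≤9 ✓
Π(2lᵢ+1) = 5×15×15 = 1125
triangle coeff Δ(2,7,7) = 1/185640
Σ_t [0,2]: t=0:+1/2419200 t=1:−1/518400 t=2:+1/2419200 = -1/907200
(3j)²=56/3315 [(2 7 7; 0 0 0)], sign=+1
Σ_t [2,2]: t=2:+1/3870720 = 1/3870720
(3j)²=135/6188 [(2 7 7; -2 -1 3)], sign=+1
⇒ 4πI² = 20250/48841
I = (+1)√(20250/48841/(4π)) = 0.18164160

0.181642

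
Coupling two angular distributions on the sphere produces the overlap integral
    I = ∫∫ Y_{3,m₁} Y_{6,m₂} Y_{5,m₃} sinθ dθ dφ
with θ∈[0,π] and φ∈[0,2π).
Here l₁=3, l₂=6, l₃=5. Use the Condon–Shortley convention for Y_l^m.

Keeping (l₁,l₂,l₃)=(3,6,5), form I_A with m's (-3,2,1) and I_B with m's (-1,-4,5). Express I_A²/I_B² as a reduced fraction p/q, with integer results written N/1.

35/27

Same 3,6,5: normalisation and zero-m 3j drop out of the ratio.
A: Δ: 4! 2! 8! / 15! → 1/675675; sum: t=4:+1/27648 = 1/27648; 3j²(3 6 5; -3 2 1) = Δ·Π!·Σ² = 10/429  (sign +1)
B: Δ: 4! 2! 8! / 15! → 1/675675; sum: t=2:+1/322560 = 1/322560; 3j²(3 6 5; -1 -4 5) = Δ·Π!·Σ² = 18/1001  (sign +1)
I_A²/I_B² = (10/429)/(18/1001) = 35/27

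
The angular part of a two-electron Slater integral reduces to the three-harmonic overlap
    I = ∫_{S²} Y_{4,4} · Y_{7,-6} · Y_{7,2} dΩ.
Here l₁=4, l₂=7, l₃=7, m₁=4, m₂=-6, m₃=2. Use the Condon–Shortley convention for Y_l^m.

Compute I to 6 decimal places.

0.082491

m-sum 0 ✓  L=18 even ✓  3≤7≤11 ✓
Π(2lᵢ+1) = 9×15×15 = 2025
triangle coeff Δ(4,7,7) = 1/58198140
Σ_t [0,4]: t=0:+1/17418240 t=1:−1/622080 t=2:+1/230400 t=3:−1/622080 t=4:+1/17418240 = 1/806400
(3j)²=2268/230945 [(4 7 7; 0 0 0)], sign=-1
Σ_t [0,0]: t=0:+1/209018880 = 1/209018880
(3j)²=25/5814 [(4 7 7; 4 -6 2)], sign=-1
⇒ 4πI² = 1275750/14919047
I = (+1)√(1275750/14919047/(4π)) = 0.08249114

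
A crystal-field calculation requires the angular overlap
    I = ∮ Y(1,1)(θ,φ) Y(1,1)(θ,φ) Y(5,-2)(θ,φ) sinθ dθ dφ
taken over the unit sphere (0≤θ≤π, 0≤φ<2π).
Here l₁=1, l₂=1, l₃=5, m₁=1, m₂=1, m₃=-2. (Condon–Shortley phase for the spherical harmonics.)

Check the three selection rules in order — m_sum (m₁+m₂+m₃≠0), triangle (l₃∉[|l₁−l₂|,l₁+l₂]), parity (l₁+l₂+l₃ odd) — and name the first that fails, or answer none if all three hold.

triangle

azimuthal sum: 1 + 1 − 2 = 0  ✓
0 ≤ 5 ≤ 2 (triangle on l)  ✗
L = 1 + 1 + 5 = 7 (odd)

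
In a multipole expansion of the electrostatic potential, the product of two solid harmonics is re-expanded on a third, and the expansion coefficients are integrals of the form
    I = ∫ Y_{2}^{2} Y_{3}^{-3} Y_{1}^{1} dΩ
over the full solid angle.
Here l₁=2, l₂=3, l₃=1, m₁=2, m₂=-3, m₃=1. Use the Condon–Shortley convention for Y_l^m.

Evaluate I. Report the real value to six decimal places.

-0.319865

m-sum 0 ✓  L=6 even ✓  1≤1≤5 ✓
Π(2lᵢ+1) = 5×7×3 = 105
triangle coeff Δ(2,3,1) = 1/105
Σ_t [2,2]: t=2:+1/4 = 1/4
(3j)²=3/35 [(2 3 1; 0 0 0)], sign=-1
Σ_t [0,0]: t=0:+1/48 = 1/48
(3j)²=1/7 [(2 3 1; 2 -3 1)], sign=+1
⇒ 4πI² = 9/7
I = (-1)√(9/7/(4π)) = -0.31986543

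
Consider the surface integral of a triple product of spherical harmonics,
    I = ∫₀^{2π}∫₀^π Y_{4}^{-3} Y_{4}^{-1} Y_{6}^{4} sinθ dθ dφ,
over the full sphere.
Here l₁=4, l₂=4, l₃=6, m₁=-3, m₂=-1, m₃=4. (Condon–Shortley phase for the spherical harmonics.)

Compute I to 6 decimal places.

Checks pass: Σm=0; 14 even; l₃=6∈[0,8].
(2·4+1)(2·4+1)(2·6+1) = 1053
Δ: 2! 6! 6! / 15! → 1/1261260
sum: t=0:+1/4608 t=1:−1/1296 t=2:+1/4608 = -7/20736
3j²(4 4 6; 0 0 0) = Δ·Π!·Σ² = 20/1287  (sign -1)
sum: t=1:−1/34560 t=2:+1/28800 = 1/172800
3j²(4 4 6; -3 -1 4) = Δ·Π!·Σ² = 1/1430  (sign +1)
combine: 4πI² = 1053·20/1287·1/1430 = 18/1573
take √, sign -1: I = -0.03017637

-0.030176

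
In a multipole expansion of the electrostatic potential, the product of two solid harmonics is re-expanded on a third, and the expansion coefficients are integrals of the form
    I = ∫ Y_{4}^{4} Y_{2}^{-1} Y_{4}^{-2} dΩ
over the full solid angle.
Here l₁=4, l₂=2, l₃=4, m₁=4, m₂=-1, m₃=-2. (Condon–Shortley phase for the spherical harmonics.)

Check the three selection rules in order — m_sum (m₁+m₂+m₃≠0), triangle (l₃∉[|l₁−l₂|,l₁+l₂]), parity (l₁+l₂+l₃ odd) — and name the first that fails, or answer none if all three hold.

m_sum

azimuthal sum: 4 − 1 − 2 = 1  ✗
2 ≤ 4 ≤ 6 (triangle on l)
L = 4 + 2 + 4 = 10 (even)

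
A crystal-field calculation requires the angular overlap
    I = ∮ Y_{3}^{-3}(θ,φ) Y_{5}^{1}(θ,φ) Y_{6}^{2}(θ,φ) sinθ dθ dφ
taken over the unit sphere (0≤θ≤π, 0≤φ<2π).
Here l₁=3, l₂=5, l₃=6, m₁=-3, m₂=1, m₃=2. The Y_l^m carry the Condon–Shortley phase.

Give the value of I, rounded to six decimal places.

Rules hold: Σm=0, L=14 even, 2≤6≤8.
N = 7·11·13 = 1001
Δ = 2!·4!·8!/15! = 1/675675
Racah Σ t=0..2: t=0:+1/8640 t=1:−1/2304 t=2:+1/8640 = -7/34560
⇒ 3j(3 5 6; 0 0 0)² = 7/429, sgn -1
Racah Σ t=2..2: t=2:+1/27648 = 1/27648
⇒ 3j(3 5 6; -3 1 2)² = 10/429, sgn +1
4πI² = N·(3j₀)²·(3jₘ)² = 490/1287
I = -1·√(0.38073/4π) = -0.17406195

-0.174062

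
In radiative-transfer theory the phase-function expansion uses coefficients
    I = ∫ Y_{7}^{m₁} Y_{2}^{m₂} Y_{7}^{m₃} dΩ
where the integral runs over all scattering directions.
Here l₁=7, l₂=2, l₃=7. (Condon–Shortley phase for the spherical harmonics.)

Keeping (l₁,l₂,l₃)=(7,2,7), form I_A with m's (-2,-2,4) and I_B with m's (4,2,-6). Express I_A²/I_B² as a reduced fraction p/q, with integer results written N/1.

Same 7,2,7: normalisation and zero-m 3j drop out of the ratio.
A: Δ: 2! 12! 2! / 17! → 1/185640; sum: t=0:+1/8709120 = 1/8709120; 3j²(7 2 7; -2 -2 4) = Δ·Π!·Σ² = 55/3094  (sign -1)
B: Δ: 2! 12! 2! / 17! → 1/185640; sum: t=2:+1/159667200 = 1/159667200; 3j²(7 2 7; 4 2 -6) = Δ·Π!·Σ² = 9/1190  (sign -1)
I_A²/I_B² = (55/3094)/(9/1190) = 275/117

275/117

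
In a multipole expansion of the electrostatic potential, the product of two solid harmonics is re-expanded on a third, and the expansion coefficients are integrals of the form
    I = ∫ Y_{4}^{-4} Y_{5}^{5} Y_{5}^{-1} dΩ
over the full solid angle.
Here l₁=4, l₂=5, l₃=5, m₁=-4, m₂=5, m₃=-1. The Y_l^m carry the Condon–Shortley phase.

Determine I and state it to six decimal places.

Rules hold: Σm=0, L=14 even, 1≤5≤9.
N = 9·11·11 = 1089
Δ = 4!·4!·6!/15! = 1/3153150
Racah Σ t=0..4: t=0:+1/69120 t=1:−1/1728 t=2:+1/576 t=3:−1/1728 t=4:+1/69120 = 7/11520
⇒ 3j(4 5 5; 0 0 0)² = 2/143, sgn -1
Racah Σ t=4..4: t=4:+1/414720 = 1/414720
⇒ 3j(4 5 5; -4 5 -1)² = 2/429, sgn +1
4πI² = N·(3j₀)²·(3jₘ)² = 12/169
I = -1·√(0.0710059/4π) = -0.07516962

-0.075170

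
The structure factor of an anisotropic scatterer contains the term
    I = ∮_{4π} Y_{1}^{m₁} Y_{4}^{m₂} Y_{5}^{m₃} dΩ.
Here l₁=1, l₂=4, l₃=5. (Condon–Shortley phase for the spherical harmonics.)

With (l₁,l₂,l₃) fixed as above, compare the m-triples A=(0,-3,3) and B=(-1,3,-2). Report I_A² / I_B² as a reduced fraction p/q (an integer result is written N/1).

Same 1,4,5: normalisation and zero-m 3j drop out of the ratio.
A: Δ: 0! 2! 8! / 11! → 1/495; sum: t=0:+1/5040 = 1/5040; 3j²(1 4 5; 0 -3 3) = Δ·Π!·Σ² = 16/495  (sign +1)
B: Δ: 0! 2! 8! / 11! → 1/495; sum: t=0:+1/10080 = 1/10080; 3j²(1 4 5; -1 3 -2) = Δ·Π!·Σ² = 1/165  (sign -1)
I_A²/I_B² = (16/495)/(1/165) = 16/3

16/3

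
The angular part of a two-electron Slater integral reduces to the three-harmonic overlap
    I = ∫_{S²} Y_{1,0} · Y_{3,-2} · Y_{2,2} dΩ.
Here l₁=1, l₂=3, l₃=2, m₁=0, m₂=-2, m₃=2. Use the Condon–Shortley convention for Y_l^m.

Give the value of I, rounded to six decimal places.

0.184674

Checks pass: Σm=0; 6 even; l₃=2∈[2,4].
(2·1+1)(2·3+1)(2·2+1) = 105
Δ: 2! 0! 4! / 7! → 1/105
sum: t=1:−1/4 = -1/4
3j²(1 3 2; 0 0 0) = Δ·Π!·Σ² = 3/35  (sign -1)
sum: t=1:−1/24 = -1/24
3j²(1 3 2; 0 -2 2) = Δ·Π!·Σ² = 1/21  (sign -1)
combine: 4πI² = 105·3/35·1/21 = 3/7
take √, sign +1: I = 0.18467439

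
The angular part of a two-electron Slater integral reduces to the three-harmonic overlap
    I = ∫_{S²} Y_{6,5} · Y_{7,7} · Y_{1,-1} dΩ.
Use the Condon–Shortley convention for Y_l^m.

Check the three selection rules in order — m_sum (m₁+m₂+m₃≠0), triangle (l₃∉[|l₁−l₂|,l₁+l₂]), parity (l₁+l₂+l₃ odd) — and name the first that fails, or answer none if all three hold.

m_sum

Σmᵢ = 11  ✗
l₃∈[|l₁−l₂|,l₁+l₂]=[1,13], have l₃=1
Σlᵢ = 14 ⇒ even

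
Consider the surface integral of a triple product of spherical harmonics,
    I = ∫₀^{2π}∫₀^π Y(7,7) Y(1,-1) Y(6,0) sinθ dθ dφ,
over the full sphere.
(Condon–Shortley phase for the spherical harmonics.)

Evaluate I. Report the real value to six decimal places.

0.000000

Σmᵢ = 6 ≠ 0, so the φ-integral vanishes; I = 0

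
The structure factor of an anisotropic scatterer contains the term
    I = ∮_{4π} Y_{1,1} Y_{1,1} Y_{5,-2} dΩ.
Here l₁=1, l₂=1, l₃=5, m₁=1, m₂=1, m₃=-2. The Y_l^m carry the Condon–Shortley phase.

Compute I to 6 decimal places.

triangle: need 0≤l₃≤2, have 5; I=0

0.000000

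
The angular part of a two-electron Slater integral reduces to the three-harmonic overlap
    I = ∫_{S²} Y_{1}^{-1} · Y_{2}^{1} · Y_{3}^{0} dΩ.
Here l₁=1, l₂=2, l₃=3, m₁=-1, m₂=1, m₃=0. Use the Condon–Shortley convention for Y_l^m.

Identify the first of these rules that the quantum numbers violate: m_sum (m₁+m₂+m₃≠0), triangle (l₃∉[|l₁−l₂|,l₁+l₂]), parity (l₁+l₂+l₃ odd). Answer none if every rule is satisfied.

none

Σmᵢ = 0  ✓
l₃∈[|l₁−l₂|,l₁+l₂]=[1,3], have l₃=3  ✓
Σlᵢ = 6 ⇒ even  ✓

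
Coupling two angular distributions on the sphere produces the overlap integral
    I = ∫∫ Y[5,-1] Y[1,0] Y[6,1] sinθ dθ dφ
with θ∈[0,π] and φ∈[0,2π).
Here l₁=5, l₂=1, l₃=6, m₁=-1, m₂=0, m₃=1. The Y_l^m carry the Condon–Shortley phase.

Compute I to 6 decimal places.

Checks pass: Σm=0; 12 even; l₃=6∈[4,6].
(2·5+1)(2·1+1)(2·6+1) = 429
Δ: 0! 10! 2! / 13! → 1/858
sum: t=0:+1/14400 = 1/14400
3j²(5 1 6; 0 0 0) = Δ·Π!·Σ² = 6/143  (sign +1)
sum: t=0:+1/17280 = 1/17280
3j²(5 1 6; -1 0 1) = Δ·Π!·Σ² = 35/858  (sign -1)
combine: 4πI² = 429·6/143·35/858 = 105/143
take √, sign -1: I = -0.24172507

-0.241725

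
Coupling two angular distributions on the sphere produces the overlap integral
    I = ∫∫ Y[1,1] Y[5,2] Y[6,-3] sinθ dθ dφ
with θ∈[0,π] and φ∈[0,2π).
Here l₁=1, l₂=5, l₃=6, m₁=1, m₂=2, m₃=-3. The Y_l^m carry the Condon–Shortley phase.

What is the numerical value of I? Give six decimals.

-0.245154

m-sum 0 ✓  L=12 even ✓  4≤6≤6 ✓
Π(2lᵢ+1) = 3×11×13 = 429
triangle coeff Δ(1,5,6) = 1/858
Σ_t [0,0]: t=0:+1/14400 = 1/14400
(3j)²=6/143 [(1 5 6; 0 0 0)], sign=+1
Σ_t [0,0]: t=0:+1/60480 = 1/60480
(3j)²=6/143 [(1 5 6; 1 2 -3)], sign=-1
⇒ 4πI² = 108/143
I = (-1)√(108/143/(4π)) = -0.24515397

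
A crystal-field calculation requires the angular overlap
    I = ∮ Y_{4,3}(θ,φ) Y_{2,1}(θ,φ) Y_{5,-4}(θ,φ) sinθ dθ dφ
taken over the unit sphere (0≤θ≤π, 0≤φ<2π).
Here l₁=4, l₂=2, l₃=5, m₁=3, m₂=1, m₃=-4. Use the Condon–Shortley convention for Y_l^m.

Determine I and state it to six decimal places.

Σlᵢ=11 odd — θ-integrand is odd under cosθ→−cosθ; I=0

0.000000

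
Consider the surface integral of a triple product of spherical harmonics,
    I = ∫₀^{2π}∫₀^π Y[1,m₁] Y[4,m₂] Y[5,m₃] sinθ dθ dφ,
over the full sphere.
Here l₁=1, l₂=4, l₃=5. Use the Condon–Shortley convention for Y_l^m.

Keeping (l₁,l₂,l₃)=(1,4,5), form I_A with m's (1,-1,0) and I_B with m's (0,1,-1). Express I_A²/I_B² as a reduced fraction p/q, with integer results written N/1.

Same 1,4,5: normalisation and zero-m 3j drop out of the ratio.
A: Δ: 0! 2! 8! / 11! → 1/495; sum: t=0:+1/1440 = 1/1440; 3j²(1 4 5; 1 -1 0) = Δ·Π!·Σ² = 2/99  (sign -1)
B: Δ: 0! 2! 8! / 11! → 1/495; sum: t=0:+1/720 = 1/720; 3j²(1 4 5; 0 1 -1) = Δ·Π!·Σ² = 8/165  (sign +1)
I_A²/I_B² = (2/99)/(8/165) = 5/12

5/12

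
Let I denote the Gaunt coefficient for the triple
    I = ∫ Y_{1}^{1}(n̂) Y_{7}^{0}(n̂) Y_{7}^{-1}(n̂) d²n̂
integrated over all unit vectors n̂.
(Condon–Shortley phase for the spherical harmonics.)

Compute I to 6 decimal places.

l₁+l₂+l₃=15 is odd: 3j(l;000)=0 ⇒ I=0

0.000000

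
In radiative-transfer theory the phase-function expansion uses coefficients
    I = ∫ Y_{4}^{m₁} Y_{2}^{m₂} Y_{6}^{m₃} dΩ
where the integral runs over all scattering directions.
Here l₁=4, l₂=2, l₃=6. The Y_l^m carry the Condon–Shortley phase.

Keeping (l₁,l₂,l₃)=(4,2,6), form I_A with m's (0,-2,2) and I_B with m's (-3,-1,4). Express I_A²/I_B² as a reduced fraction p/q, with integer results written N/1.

7/24

l's match ⇒ only the (l;m) 3-j factors differ between A and B.
A: triangle coeff Δ(4,2,6) = 1/6435; Σ_t [0,0]: t=0:+1/13824 = 1/13824; (3j)²=14/1287 [(4 2 6; 0 -2 2)], sign=+1
B: triangle coeff Δ(4,2,6) = 1/6435; Σ_t [0,0]: t=0:+1/30240 = 1/30240; (3j)²=16/429 [(4 2 6; -3 -1 4)], sign=+1
I_A²/I_B² = (14/1287)/(16/429) = 7/24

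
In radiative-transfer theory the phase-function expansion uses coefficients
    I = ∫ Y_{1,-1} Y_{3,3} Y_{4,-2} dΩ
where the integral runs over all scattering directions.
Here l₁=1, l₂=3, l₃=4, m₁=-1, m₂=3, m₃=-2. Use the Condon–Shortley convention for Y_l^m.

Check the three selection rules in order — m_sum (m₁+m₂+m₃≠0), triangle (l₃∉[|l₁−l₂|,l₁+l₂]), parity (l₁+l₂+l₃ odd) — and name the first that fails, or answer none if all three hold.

none

m₁+m₂+m₃ = -1 + 3 − 2 = 0  ✓
triangle: |1−3|=2 ≤ l₃=4 ≤ 1+3=4  ✓
parity: l₁+l₂+l₃ = 8 is even  ✓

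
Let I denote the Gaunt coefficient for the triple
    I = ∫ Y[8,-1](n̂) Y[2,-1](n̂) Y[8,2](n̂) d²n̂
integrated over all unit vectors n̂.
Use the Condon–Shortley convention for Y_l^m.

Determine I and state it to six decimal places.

Rules hold: Σm=0, L=18 even, 6≤8≤10.
N = 17·5·17 = 1445
Δ = 2!·14!·2!/19! = 1/348840
Racah Σ t=0..2: t=0:+1/116121600 t=1:−1/25401600 t=2:+1/116121600 = -1/45158400
⇒ 3j(8 2 8; 0 0 0)² = 24/1615, sgn -1
Racah Σ t=0..1: t=0:+1/87091200 t=1:−1/58060800 = -1/174182400
⇒ 3j(8 2 8; -1 -1 2)² = 7/2584, sgn -1
4πI² = N·(3j₀)²·(3jₘ)² = 21/361
I = +1·√(0.0581717/4π) = 0.06803793

0.068038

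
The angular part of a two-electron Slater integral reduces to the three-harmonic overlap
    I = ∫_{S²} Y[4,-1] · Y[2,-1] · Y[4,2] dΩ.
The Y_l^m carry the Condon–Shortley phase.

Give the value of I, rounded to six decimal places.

m-sum 0 ✓  L=10 even ✓  2≤4≤6 ✓
Π(2lᵢ+1) = 9×5×9 = 405
triangle coeff Δ(4,2,4) = 1/13860
Σ_t [0,2]: t=0:+1/192 t=1:−1/36 t=2:+1/192 = -5/288
(3j)²=20/693 [(4 2 4; 0 0 0)], sign=-1
Σ_t [0,1]: t=0:+1/240 t=1:−1/96 = -1/160
(3j)²=27/1540 [(4 2 4; -1 -1 2)], sign=-1
⇒ 4πI² = 1215/5929
I = (+1)√(1215/5929/(4π)) = 0.12770047

0.127700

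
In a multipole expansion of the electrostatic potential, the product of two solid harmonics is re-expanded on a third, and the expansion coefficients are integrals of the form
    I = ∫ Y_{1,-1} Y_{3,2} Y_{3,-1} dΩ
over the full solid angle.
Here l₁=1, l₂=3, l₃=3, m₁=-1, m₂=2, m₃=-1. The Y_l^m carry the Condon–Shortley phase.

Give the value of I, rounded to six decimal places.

0.000000

L=7 odd ⇒ parity kills the (l;000) factor ⇒ I = 0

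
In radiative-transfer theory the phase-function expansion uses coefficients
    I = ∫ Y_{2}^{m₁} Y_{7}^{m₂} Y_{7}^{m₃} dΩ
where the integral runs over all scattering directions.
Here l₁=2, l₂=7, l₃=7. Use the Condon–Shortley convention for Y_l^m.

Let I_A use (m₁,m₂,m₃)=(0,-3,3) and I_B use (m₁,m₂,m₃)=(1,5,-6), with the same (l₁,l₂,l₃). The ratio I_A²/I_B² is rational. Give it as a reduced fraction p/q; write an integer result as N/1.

l's match ⇒ only the (l;m) 3-j factors differ between A and B.
A: triangle coeff Δ(2,7,7) = 1/185640; Σ_t [0,2]: t=0:+1/3870720 t=1:−1/2177280 t=2:+1/29030400 = -29/174182400; (3j)²=841/185640 [(2 7 7; 0 -3 3)], sign=-1
B: triangle coeff Δ(2,7,7) = 1/185640; Σ_t [0,1]: t=0:+1/958003200 t=1:−1/79833600 = -1/87091200; (3j)²=121/4760 [(2 7 7; 1 5 -6)], sign=+1
I_A²/I_B² = (841/185640)/(121/4760) = 841/4719

841/4719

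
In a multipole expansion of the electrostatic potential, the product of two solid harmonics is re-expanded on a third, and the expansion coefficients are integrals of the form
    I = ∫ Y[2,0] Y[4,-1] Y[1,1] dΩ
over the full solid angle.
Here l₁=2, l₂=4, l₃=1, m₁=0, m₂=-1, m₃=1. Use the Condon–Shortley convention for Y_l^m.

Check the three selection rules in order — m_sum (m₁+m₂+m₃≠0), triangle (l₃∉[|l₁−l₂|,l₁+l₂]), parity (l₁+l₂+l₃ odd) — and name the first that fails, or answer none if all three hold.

azimuthal sum: 0 − 1 + 1 = 0  ✓
2 ≤ 1 ≤ 6 (triangle on l)  ✗
L = 2 + 4 + 1 = 7 (odd)

triangle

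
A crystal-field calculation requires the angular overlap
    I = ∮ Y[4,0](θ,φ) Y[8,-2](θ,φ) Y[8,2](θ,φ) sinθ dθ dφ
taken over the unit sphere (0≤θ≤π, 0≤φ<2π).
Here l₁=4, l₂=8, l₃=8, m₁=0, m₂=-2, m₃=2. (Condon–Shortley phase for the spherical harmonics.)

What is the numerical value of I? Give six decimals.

Rules hold: Σm=0, L=20 even, 4≤8≤12.
N = 9·17·17 = 2601
Δ = 4!·4!·12!/21! = 1/185175900
Racah Σ t=0..4: t=0:+1/557383680 t=1:−1/21772800 t=2:+1/8294400 t=3:−1/21772800 t=4:+1/557383680 = 1/30965760
⇒ 3j(4 8 8; 0 0 0)² = 36/4199, sgn +1
Racah Σ t=0..4: t=0:+1/298598400 t=1:−1/21772800 t=2:+1/15482880 t=3:−1/78382080 t=4:+1/4180377600 = 17/1791590400
⇒ 3j(4 8 8; 0 -2 2)² = 17/8892, sgn +1
4πI² = N·(3j₀)²·(3jₘ)² = 2601/61009
I = +1·√(0.0426331/4π) = 0.05824629

0.058246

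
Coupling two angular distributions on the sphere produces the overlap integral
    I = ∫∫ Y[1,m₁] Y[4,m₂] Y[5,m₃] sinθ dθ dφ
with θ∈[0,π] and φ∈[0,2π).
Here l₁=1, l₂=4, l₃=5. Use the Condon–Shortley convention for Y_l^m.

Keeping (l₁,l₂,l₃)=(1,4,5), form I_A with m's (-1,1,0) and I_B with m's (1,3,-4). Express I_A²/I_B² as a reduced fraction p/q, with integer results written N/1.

5/18

Same 1,4,5: normalisation and zero-m 3j drop out of the ratio.
A: Δ: 0! 2! 8! / 11! → 1/495; sum: t=0:+1/1440 = 1/1440; 3j²(1 4 5; -1 1 0) = Δ·Π!·Σ² = 2/99  (sign -1)
B: Δ: 0! 2! 8! / 11! → 1/495; sum: t=0:+1/10080 = 1/10080; 3j²(1 4 5; 1 3 -4) = Δ·Π!·Σ² = 4/55  (sign -1)
I_A²/I_B² = (2/99)/(4/55) = 5/18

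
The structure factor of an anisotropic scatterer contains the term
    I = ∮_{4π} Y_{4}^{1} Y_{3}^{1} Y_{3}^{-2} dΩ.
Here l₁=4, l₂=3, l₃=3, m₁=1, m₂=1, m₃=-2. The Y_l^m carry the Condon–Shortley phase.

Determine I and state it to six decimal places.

0.145070

Rules hold: Σm=0, L=10 even, 1≤3≤7.
N = 9·7·7 = 441
Δ = 4!·4!·2!/11! = 1/34650
Racah Σ t=1..3: t=1:−1/72 t=2:+1/16 t=3:−1/72 = 5/144
⇒ 3j(4 3 3; 0 0 0)² = 2/77, sgn -1
Racah Σ t=2..3: t=2:+1/48 t=3:−1/144 = 1/72
⇒ 3j(4 3 3; 1 1 -2)² = 16/693, sgn -1
4πI² = N·(3j₀)²·(3jₘ)² = 32/121
I = +1·√(0.264463/4π) = 0.14506992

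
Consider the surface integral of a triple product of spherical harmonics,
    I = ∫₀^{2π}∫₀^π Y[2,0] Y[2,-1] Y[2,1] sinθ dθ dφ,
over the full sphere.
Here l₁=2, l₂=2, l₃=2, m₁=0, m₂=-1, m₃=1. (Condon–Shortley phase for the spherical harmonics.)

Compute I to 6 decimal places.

Checks pass: Σm=0; 6 even; l₃=2∈[0,4].
(2·2+1)(2·2+1)(2·2+1) = 125
Δ: 2! 2! 2! / 7! → 1/630
sum: t=0:+1/8 t=1:−1/1 t=2:+1/8 = -3/4
3j²(2 2 2; 0 0 0) = Δ·Π!·Σ² = 2/35  (sign -1)
sum: t=0:+1/4 t=1:−1/2 = -1/4
3j²(2 2 2; 0 -1 1) = Δ·Π!·Σ² = 1/70  (sign +1)
combine: 4πI² = 125·2/35·1/70 = 5/49
take √, sign -1: I = -0.09011188

-0.090112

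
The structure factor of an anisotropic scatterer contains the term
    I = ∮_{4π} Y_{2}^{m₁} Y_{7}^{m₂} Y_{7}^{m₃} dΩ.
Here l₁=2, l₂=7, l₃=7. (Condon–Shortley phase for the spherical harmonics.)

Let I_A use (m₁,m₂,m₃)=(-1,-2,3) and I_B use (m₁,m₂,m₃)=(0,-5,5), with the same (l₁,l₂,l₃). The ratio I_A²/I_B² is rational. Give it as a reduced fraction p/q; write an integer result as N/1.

1875/361

Shared (l₁,l₂,l₃)=(2,7,7): N and (l;000)² cancel in I_A²/I_B².
A: Δ = 2!·2!·12!/17! = 1/185640; Racah Σ t=1..2: t=1:−1/1935360 t=2:+1/4354560 = -1/3483648; ⇒ 3j(2 7 7; -1 -2 3)² = 125/12376, sgn -1
B: Δ = 2!·2!·12!/17! = 1/185640; Racah Σ t=0..2: t=0:+1/29030400 t=1:−1/39916800 t=2:+1/1916006400 = 19/1916006400; ⇒ 3j(2 7 7; 0 -5 5)² = 361/185640, sgn +1
I_A²/I_B² = (125/12376)/(361/185640) = 1875/361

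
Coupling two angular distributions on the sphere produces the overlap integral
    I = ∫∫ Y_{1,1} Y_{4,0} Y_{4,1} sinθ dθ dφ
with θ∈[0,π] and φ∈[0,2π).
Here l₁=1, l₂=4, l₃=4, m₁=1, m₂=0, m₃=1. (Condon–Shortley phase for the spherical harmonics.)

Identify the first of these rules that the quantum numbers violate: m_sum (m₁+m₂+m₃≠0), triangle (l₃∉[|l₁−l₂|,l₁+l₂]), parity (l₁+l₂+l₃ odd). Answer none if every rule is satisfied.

Σmᵢ = 2  ✗
l₃∈[|l₁−l₂|,l₁+l₂]=[3,5], have l₃=4
Σlᵢ = 9 ⇒ odd

m_sum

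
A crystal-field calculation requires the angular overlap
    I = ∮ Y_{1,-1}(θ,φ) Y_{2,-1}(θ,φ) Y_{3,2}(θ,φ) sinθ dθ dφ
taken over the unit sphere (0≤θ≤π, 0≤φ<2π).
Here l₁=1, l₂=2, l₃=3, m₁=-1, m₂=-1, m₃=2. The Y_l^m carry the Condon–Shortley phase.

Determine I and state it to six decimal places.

0.261169

m-sum 0 ✓  L=6 even ✓  1≤3≤3 ✓
Π(2lᵢ+1) = 3×5×7 = 105
triangle coeff Δ(1,2,3) = 1/105
Σ_t [0,0]: t=0:+1/4 = 1/4
(3j)²=3/35 [(1 2 3; 0 0 0)], sign=-1
Σ_t [0,0]: t=0:+1/12 = 1/12
(3j)²=2/21 [(1 2 3; -1 -1 2)], sign=-1
⇒ 4πI² = 6/7
I = (+1)√(6/7/(4π)) = 0.26116903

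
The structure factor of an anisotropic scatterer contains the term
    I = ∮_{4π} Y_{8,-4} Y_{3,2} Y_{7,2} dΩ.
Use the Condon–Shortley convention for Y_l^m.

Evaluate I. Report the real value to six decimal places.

Rules hold: Σm=0, L=18 even, 5≤7≤11.
N = 17·7·15 = 1785
Δ = 4!·12!·2!/19! = 1/5290740
Racah Σ t=1..3: t=1:−1/7257600 t=2:+1/2073600 t=3:−1/7257600 = 1/4838400
⇒ 3j(8 3 7; 0 0 0)² = 252/20995, sgn -1
Racah Σ t=3..4: t=3:−1/26127360 t=4:+1/23224320 = 1/209018880
⇒ 3j(8 3 7; -4 2 2)² = 275/1058148, sgn -1
4πI² = N·(3j₀)²·(3jₘ)² = 5775/1037153
I = +1·√(0.00556813/4π) = 0.02104988

0.021050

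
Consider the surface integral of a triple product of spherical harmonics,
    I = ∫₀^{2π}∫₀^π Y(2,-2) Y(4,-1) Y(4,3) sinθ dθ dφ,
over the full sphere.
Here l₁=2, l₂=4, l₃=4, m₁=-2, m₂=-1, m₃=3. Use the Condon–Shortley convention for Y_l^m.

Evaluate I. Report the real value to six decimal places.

0.159270

Checks pass: Σm=0; 10 even; l₃=4∈[2,6].
(2·2+1)(2·4+1)(2·4+1) = 405
Δ: 2! 2! 6! / 11! → 1/13860
sum: t=0:+1/192 t=1:−1/36 t=2:+1/192 = -5/288
3j²(2 4 4; 0 0 0) = Δ·Π!·Σ² = 20/693  (sign -1)
sum: t=2:+1/480 = 1/480
3j²(2 4 4; -2 -1 3) = Δ·Π!·Σ² = 3/110  (sign -1)
combine: 4πI² = 405·20/693·3/110 = 270/847
take √, sign +1: I = 0.15927046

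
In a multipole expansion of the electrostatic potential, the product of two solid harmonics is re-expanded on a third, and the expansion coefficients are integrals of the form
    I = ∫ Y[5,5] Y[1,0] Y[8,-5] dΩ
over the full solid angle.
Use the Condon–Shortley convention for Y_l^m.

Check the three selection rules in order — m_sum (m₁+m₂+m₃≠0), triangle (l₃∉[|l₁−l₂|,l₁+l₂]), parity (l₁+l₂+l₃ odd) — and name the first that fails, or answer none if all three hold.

triangle

m₁+m₂+m₃ = 5 + 0 − 5 = 0  ✓
triangle: |5−1|=4 ≤ l₃=8 ≤ 5+1=6  ✗
parity: l₁+l₂+l₃ = 14 is even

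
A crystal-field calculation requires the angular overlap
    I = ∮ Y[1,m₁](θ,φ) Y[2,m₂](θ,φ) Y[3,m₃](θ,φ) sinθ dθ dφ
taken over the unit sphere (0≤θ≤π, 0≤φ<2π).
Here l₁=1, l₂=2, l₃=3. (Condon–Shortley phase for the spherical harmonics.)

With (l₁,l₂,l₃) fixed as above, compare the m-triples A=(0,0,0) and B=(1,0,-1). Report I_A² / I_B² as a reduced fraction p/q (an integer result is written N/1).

3/2

l's match ⇒ only the (l;m) 3-j factors differ between A and B.
A: triangle coeff Δ(1,2,3) = 1/105; Σ_t [0,0]: t=0:+1/4 = 1/4; (3j)²=3/35 [(1 2 3; 0 0 0)], sign=-1
B: triangle coeff Δ(1,2,3) = 1/105; Σ_t [0,0]: t=0:+1/8 = 1/8; (3j)²=2/35 [(1 2 3; 1 0 -1)], sign=+1
I_A²/I_B² = (3/35)/(2/35) = 3/2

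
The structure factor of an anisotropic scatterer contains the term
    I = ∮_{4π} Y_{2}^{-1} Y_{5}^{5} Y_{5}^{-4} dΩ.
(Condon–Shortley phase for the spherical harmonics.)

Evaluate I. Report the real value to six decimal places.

-0.187924

m-sum 0 ✓  L=12 even ✓  3≤5≤7 ✓
Π(2lᵢ+1) = 5×11×11 = 605
triangle coeff Δ(2,5,5) = 1/38610
Σ_t [0,2]: t=0:+1/2880 t=1:−1/576 t=2:+1/2880 = -1/960
(3j)²=10/429 [(2 5 5; 0 0 0)], sign=+1
Σ_t [2,2]: t=2:+1/80640 = 1/80640
(3j)²=9/286 [(2 5 5; -1 5 -4)], sign=-1
⇒ 4πI² = 75/169
I = (-1)√(75/169/(4π)) = -0.18792404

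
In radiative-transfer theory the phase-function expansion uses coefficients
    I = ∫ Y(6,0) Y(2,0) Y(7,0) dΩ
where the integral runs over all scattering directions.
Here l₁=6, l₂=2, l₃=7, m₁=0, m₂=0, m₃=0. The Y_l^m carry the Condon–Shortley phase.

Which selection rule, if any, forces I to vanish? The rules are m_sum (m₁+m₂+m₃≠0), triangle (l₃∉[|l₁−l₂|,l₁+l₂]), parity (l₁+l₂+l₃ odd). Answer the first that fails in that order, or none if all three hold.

parity

Σmᵢ = 0  ✓
l₃∈[|l₁−l₂|,l₁+l₂]=[4,8], have l₃=7  ✓
Σlᵢ = 15 ⇒ odd  ✗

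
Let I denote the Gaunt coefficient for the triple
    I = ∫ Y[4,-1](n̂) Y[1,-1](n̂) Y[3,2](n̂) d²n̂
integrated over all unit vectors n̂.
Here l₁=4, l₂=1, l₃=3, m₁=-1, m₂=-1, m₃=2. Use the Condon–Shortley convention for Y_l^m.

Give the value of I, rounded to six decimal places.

Rules hold: Σm=0, L=8 even, 3≤3≤5.
N = 9·3·7 = 189
Δ = 2!·6!·0!/9! = 1/252
Racah Σ t=1..1: t=1:−1/36 = -1/36
⇒ 3j(4 1 3; 0 0 0)² = 4/63, sgn +1
Racah Σ t=0..0: t=0:+1/240 = 1/240
⇒ 3j(4 1 3; -1 -1 2)² = 1/84, sgn -1
4πI² = N·(3j₀)²·(3jₘ)² = 1/7
I = -1·√(0.142857/4π) = -0.10662181

-0.106622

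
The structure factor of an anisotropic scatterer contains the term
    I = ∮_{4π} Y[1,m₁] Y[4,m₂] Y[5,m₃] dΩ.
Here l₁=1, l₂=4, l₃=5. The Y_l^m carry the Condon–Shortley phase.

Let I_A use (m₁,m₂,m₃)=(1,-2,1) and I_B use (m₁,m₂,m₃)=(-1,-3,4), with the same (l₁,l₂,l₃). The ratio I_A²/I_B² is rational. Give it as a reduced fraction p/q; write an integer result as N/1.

1/6

Same 1,4,5: normalisation and zero-m 3j drop out of the ratio.
A: Δ: 0! 2! 8! / 11! → 1/495; sum: t=0:+1/2880 = 1/2880; 3j²(1 4 5; 1 -2 1) = Δ·Π!·Σ² = 2/165  (sign +1)
B: Δ: 0! 2! 8! / 11! → 1/495; sum: t=0:+1/10080 = 1/10080; 3j²(1 4 5; -1 -3 4) = Δ·Π!·Σ² = 4/55  (sign -1)
I_A²/I_B² = (2/165)/(4/55) = 1/6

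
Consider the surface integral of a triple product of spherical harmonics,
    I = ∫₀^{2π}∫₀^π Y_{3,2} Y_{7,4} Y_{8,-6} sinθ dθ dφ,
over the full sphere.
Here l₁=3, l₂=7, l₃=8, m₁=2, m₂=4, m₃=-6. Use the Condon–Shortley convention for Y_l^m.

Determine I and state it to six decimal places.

Checks pass: Σm=0; 18 even; l₃=8∈[4,10].
(2·3+1)(2·7+1)(2·8+1) = 1785
Δ: 2! 4! 12! / 19! → 1/5290740
sum: t=0:+1/7257600 t=1:−1/2073600 t=2:+1/7257600 = -1/4838400
3j²(3 7 8; 0 0 0) = Δ·Π!·Σ² = 252/20995  (sign -1)
sum: t=0:+1/479001600 t=1:−1/174182400 = -1/273715200
3j²(3 7 8; 2 4 -6) = Δ·Π!·Σ² = 49/3876  (sign -1)
combine: 4πI² = 1785·252/20995·49/3876 = 21609/79781
take √, sign +1: I = 0.14681238

0.146812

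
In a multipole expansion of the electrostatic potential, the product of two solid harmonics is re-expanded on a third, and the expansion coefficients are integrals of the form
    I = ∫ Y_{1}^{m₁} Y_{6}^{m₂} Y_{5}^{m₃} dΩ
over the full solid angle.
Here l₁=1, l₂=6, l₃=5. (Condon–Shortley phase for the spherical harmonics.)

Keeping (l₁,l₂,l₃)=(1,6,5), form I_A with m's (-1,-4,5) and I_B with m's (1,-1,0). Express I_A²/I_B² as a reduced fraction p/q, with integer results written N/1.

l's match ⇒ only the (l;m) 3-j factors differ between A and B.
A: triangle coeff Δ(1,6,5) = 1/858; Σ_t [2,2]: t=2:+1/7257600 = 1/7257600; (3j)²=1/858 [(1 6 5; -1 -4 5)], sign=+1
B: triangle coeff Δ(1,6,5) = 1/858; Σ_t [0,0]: t=0:+1/28800 = 1/28800; (3j)²=7/286 [(1 6 5; 1 -1 0)], sign=-1
I_A²/I_B² = (1/858)/(7/286) = 1/21

1/21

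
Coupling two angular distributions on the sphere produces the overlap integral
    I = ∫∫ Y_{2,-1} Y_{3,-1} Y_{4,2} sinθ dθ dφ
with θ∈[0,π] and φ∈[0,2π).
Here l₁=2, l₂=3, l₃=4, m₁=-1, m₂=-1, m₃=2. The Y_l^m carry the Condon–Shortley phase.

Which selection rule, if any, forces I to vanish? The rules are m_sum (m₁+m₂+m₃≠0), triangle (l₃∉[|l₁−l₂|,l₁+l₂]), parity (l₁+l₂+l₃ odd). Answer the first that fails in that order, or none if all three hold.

parity

m₁+m₂+m₃ = -1 − 1 + 2 = 0  ✓
triangle: |2−3|=1 ≤ l₃=4 ≤ 2+3=5  ✓
parity: l₁+l₂+l₃ = 9 is odd  ✗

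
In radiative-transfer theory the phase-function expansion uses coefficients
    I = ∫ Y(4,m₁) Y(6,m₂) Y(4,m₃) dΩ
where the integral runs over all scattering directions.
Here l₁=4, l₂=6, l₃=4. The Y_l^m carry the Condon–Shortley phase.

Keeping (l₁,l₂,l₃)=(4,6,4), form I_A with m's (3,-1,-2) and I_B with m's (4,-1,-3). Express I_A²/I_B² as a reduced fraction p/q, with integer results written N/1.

169/28

l's match ⇒ only the (l;m) 3-j factors differ between A and B.
A: triangle coeff Δ(4,6,4) = 1/1261260; Σ_t [0,1]: t=0:+1/86400 t=1:−1/11520 = -13/172800; (3j)²=13/660 [(4 6 4; 3 -1 -2)], sign=-1
B: triangle coeff Δ(4,6,4) = 1/1261260; Σ_t [0,0]: t=0:+1/172800 = 1/172800; (3j)²=7/2145 [(4 6 4; 4 -1 -3)], sign=-1
I_A²/I_B² = (13/660)/(7/2145) = 169/28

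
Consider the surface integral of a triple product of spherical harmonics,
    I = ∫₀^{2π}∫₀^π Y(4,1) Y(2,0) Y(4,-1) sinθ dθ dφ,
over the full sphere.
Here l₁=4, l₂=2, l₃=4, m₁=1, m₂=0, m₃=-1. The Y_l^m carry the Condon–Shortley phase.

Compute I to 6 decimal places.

-0.139264

m-sum 0 ✓  L=10 even ✓  2≤4≤6 ✓
Π(2lᵢ+1) = 9×5×9 = 405
triangle coeff Δ(4,2,4) = 1/13860
Σ_t [0,2]: t=0:+1/192 t=1:−1/36 t=2:+1/192 = -5/288
(3j)²=20/693 [(4 2 4; 0 0 0)], sign=-1
Σ_t [0,2]: t=0:+1/144 t=1:−1/48 t=2:+1/480 = -17/1440
(3j)²=289/13860 [(4 2 4; 1 0 -1)], sign=+1
⇒ 4πI² = 1445/5929
I = (-1)√(1445/5929/(4π)) = -0.13926381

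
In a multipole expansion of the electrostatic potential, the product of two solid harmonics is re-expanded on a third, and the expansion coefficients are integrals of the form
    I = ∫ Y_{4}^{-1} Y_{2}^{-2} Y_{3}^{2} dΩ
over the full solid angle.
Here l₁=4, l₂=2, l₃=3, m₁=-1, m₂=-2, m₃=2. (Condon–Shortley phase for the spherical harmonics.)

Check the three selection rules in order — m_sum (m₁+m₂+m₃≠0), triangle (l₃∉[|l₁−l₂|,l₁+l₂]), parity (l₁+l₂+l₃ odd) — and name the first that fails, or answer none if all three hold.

Σmᵢ = -1  ✗
l₃∈[|l₁−l₂|,l₁+l₂]=[2,6], have l₃=3
Σlᵢ = 9 ⇒ odd

m_sum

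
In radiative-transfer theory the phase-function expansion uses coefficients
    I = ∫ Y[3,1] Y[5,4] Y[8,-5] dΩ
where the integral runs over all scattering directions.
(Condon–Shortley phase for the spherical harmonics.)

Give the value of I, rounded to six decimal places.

Checks pass: Σm=0; 16 even; l₃=8∈[2,8].
(2·3+1)(2·5+1)(2·8+1) = 1309
Δ: 0! 6! 10! / 17! → 1/136136
sum: t=0:+1/518400 = 1/518400
3j²(3 5 8; 0 0 0) = Δ·Π!·Σ² = 56/2431  (sign +1)
sum: t=0:+1/17418240 = 1/17418240
3j²(3 5 8; 1 4 -5) = Δ·Π!·Σ² = 15/952  (sign -1)
combine: 4πI² = 1309·56/2431·15/952 = 105/221
take √, sign -1: I = -0.19444357

-0.194444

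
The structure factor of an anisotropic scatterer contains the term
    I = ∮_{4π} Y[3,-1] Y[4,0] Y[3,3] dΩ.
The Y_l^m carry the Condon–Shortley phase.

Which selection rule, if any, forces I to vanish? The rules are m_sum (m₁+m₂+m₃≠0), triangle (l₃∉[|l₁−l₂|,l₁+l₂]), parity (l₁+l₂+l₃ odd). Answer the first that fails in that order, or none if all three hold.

m_sum

m₁+m₂+m₃ = -1 + 0 + 3 = 2  ✗
triangle: |3−4|=1 ≤ l₃=3 ≤ 3+4=7
parity: l₁+l₂+l₃ = 10 is even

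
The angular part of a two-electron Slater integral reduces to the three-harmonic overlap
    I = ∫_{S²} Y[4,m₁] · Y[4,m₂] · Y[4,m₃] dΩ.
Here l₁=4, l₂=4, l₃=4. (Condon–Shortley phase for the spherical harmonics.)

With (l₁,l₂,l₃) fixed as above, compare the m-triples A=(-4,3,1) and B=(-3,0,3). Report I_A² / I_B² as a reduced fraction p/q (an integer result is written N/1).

Shared (l₁,l₂,l₃)=(4,4,4): N and (l;000)² cancel in I_A²/I_B².
A: Δ = 4!·4!·4!/13! = 1/450450; Racah Σ t=4..4: t=4:+1/3456 = 1/3456; ⇒ 3j(4 4 4; -4 3 1)² = 35/1287, sgn -1
B: Δ = 4!·4!·4!/13! = 1/450450; Racah Σ t=3..4: t=3:−1/864 t=4:+1/3456 = -1/1152; ⇒ 3j(4 4 4; -3 0 3)² = 7/286, sgn +1
I_A²/I_B² = (35/1287)/(7/286) = 10/9

10/9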